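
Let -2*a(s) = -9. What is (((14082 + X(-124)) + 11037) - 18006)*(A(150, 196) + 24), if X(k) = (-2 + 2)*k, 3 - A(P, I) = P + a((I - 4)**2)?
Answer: -1813815/2 ≈ -9.0691e+5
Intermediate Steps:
a(s) = 9/2 (a(s) = -1/2*(-9) = 9/2)
A(P, I) = -3/2 - P (A(P, I) = 3 - (P + 9/2) = 3 - (9/2 + P) = 3 + (-9/2 - P) = -3/2 - P)
X(k) = 0 (X(k) = 0*k = 0)
(((14082 + X(-124)) + 11037) - 18006)*(A(150, 196) + 24) = (((14082 + 0) + 11037) - 18006)*((-3/2 - 1*150) + 24) = ((14082 + 11037) - 18006)*((-3/2 - 150) + 24) = (25119 - 18006)*(-303/2 + 24) = 7113*(-255/2) = -1813815/2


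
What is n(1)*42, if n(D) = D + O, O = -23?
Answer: -924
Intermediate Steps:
n(D) = -23 + D (n(D) = D - 23 = -23 + D)
n(1)*42 = (-23 + 1)*42 = -22*42 = -924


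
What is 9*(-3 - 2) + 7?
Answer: -38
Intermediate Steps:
9*(-3 - 2) + 7 = 9*(-5) + 7 = -45 + 7 = -38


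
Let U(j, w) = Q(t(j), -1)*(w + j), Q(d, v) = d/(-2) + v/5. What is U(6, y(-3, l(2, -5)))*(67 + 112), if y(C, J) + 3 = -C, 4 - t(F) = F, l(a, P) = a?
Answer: 4296/5 ≈ 859.20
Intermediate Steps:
t(F) = 4 - F
y(C, J) = -3 - C
Q(d, v) = -d/2 + v/5 (Q(d, v) = d*(-1/2) + v*(1/5) = -d/2 + v/5)
U(j, w) = (-11/5 + j/2)*(j + w) (U(j, w) = (-(4 - j)/2 + (1/5)*(-1))*(w + j) = ((-2 + j/2) - 1/5)*(j + w) = (-11/5 + j/2)*(j + w))
U(6, y(-3, l(2, -5)))*(67 + 112) = ((-22 + 5*6)*(6 + (-3 - 1*(-3)))/10)*(67 + 112) = ((-22 + 30)*(6 + (-3 + 3))/10)*179 = ((1/10)*8*(6 + 0))*179 = ((1/10)*8*6)*179 = (24/5)*179 = 4296/5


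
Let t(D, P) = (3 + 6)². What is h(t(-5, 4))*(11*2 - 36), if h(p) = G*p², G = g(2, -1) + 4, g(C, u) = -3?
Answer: -91854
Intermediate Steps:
t(D, P) = 81 (t(D, P) = 9² = 81)
G = 1 (G = -3 + 4 = 1)
h(p) = p² (h(p) = 1*p² = p²)
h(t(-5, 4))*(11*2 - 36) = 81²*(11*2 - 36) = 6561*(22 - 36) = 6561*(-14) = -91854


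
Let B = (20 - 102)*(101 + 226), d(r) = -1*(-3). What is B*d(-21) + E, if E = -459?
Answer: -80901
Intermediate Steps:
d(r) = 3
B = -26814 (B = -82*327 = -26814)
B*d(-21) + E = -26814*3 - 459 = -80442 - 459 = -80901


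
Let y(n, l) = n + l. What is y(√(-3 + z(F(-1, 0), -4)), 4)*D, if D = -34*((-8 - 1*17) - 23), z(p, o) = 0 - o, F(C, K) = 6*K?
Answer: 8160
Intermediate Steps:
z(p, o) = -o
y(n, l) = l + n
D = 1632 (D = -34*((-8 - 17) - 23) = -34*(-25 - 23) = -34*(-48) = 1632)
y(√(-3 + z(F(-1, 0), -4)), 4)*D = (4 + √(-3 - 1*(-4)))*1632 = (4 + √(-3 + 4))*1632 = (4 + √1)*1632 = (4 + 1)*1632 = 5*1632 = 8160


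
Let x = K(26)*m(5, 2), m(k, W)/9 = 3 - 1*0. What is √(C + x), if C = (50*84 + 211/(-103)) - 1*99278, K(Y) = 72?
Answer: I*√988080339/103 ≈ 305.18*I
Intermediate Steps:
m(k, W) = 27 (m(k, W) = 9*(3 - 1*0) = 9*(3 + 0) = 9*3 = 27)
x = 1944 (x = 72*27 = 1944)
C = -9793245/103 (C = (4200 + 211*(-1/103)) - 99278 = (4200 - 211/103) - 99278 = 432389/103 - 99278 = -9793245/103 ≈ -95080.)
√(C + x) = √(-9793245/103 + 1944) = √(-9593013/103) = I*√988080339/103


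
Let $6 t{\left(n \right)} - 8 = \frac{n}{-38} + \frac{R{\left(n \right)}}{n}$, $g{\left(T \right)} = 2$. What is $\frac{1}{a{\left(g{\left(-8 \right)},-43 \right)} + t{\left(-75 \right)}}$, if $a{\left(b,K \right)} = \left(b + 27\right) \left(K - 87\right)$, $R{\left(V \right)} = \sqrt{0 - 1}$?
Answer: $- \frac{1101899632500}{4152329948032069} + \frac{649800 i}{4152329948032069} \approx -0.00026537 + 1.5649 \cdot 10^{-10} i$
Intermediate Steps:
$R{\left(V \right)} = i$ ($R{\left(V \right)} = \sqrt{-1} = i$)
$a{\left(b,K \right)} = \left(-87 + K\right) \left(27 + b\right)$ ($a{\left(b,K \right)} = \left(27 + b\right) \left(-87 + K\right) = \left(-87 + K\right) \left(27 + b\right)$)
$t{\left(n \right)} = \frac{4}{3} - \frac{n}{228} + \frac{i}{6 n}$ ($t{\left(n \right)} = \frac{4}{3} + \frac{\frac{n}{-38} + \frac{i}{n}}{6} = \frac{4}{3} + \frac{n \left(- \frac{1}{38}\right) + \frac{i}{n}}{6} = \frac{4}{3} + \frac{- \frac{n}{38} + \frac{i}{n}}{6} = \frac{4}{3} - \left(\frac{n}{228} - \frac{i}{6 n}\right) = \frac{4}{3} - \frac{n}{228} + \frac{i}{6 n}$)
$\frac{1}{a{\left(g{\left(-8 \right)},-43 \right)} + t{\left(-75 \right)}} = \frac{1}{\left(-2349 - 174 + 27 \left(-43\right) - 86\right) + \frac{38 i - - 75 \left(-304 - 75\right)}{228 \left(-75\right)}} = \frac{1}{\left(-2349 - 174 - 1161 - 86\right) + \frac{1}{228} \left(- \frac{1}{75}\right) \left(38 i - \left(-75\right) \left(-379\right)\right)} = \frac{1}{-3770 + \frac{1}{228} \left(- \frac{1}{75}\right) \left(38 i - 28425\right)} = \frac{1}{-3770 + \frac{1}{228} \left(- \frac{1}{75}\right) \left(-28425 + 38 i\right)} = \frac{1}{-3770 + \left(\frac{379}{228} - \frac{i}{450}\right)} = \frac{1}{- \frac{859181}{228} - \frac{i}{450}} = \frac{292410000 \left(- \frac{859181}{228} + \frac{i}{450}\right)}{4152329948032069}$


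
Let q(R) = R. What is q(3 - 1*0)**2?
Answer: 9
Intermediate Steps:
q(3 - 1*0)**2 = (3 - 1*0)**2 = (3 + 0)**2 = 3**2 = 9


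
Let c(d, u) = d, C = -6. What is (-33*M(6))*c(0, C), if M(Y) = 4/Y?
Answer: 0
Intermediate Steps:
(-33*M(6))*c(0, C) = -132/6*0 = -33*⅔*0 = -22*0 = 0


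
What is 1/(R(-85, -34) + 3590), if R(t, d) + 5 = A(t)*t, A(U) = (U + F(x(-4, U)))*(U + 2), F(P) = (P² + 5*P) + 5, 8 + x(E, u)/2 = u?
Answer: 1/236952815 ≈ 4.2202e-9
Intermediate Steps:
x(E, u) = -16 + 2*u
F(P) = 5 + P² + 5*P
A(U) = (2 + U)*(-75 + (-16 + 2*U)² + 11*U) (A(U) = (U + (5 + (-16 + 2*U)² + 5*(-16 + 2*U)))*(U + 2) = (U + (5 + (-16 + 2*U)² + (-80 + 10*U)))*(2 + U) = (U + (-75 + (-16 + 2*U)² + 10*U))*(2 + U) = (-75 + (-16 + 2*U)² + 11*U)*(2 + U) = (2 + U)*(-75 + (-16 + 2*U)² + 11*U))
R(t, d) = -5 + t*(362 - 45*t² + 4*t³ + 75*t) (R(t, d) = -5 + (362 - 45*t² + 4*t³ + 75*t)*t = -5 + t*(362 - 45*t² + 4*t³ + 75*t))
1/(R(-85, -34) + 3590) = 1/((-5 - 45*(-85)³ + 4*(-85)⁴ + 75*(-85)² + 362*(-85)) + 3590) = 1/((-5 - 45*(-614125) + 4*52200625 + 75*7225 - 30770) + 3590) = 1/((-5 + 27635625 + 208802500 + 541875 - 30770) + 3590) = 1/(236949225 + 3590) = 1/236952815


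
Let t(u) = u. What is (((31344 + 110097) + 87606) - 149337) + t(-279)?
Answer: 79431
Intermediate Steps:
(((31344 + 110097) + 87606) - 149337) + t(-279) = (((31344 + 110097) + 87606) - 149337) - 279 = ((141441 + 87606) - 149337) - 279 = (229047 - 149337) - 279 = 79710 - 279 = 79431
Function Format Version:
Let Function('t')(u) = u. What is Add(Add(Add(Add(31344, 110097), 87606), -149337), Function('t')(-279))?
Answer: 79431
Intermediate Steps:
Add(Add(Add(Add(31344, 110097), 87606), -149337), Function('t')(-279)) = Add(Add(Add(Add(31344, 110097), 87606), -149337), -279) = Add(Add(Add(141441, 87606), -149337), -279) = Add(Add(229047, -149337), -279) = Add(79710, -279) = 79431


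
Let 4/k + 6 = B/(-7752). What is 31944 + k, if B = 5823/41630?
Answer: 20617296190504/645433461 ≈ 31943.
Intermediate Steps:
B = 5823/41630 (B = 5823*(1/41630) = 5823/41630 ≈ 0.13988)
k = -430287680/645433461 (k = 4/(-6 + (5823/41630)/(-7752)) = 4/(-6 + (5823/41630)*(-1/7752)) = 4/(-6 - 1941/107571920) = 4/(-645433461/107571920) = 4*(-107571920/645433461) = -430287680/645433461 ≈ -0.66667)
31944 + k = 31944 - 430287680/645433461 = 20617296190504/645433461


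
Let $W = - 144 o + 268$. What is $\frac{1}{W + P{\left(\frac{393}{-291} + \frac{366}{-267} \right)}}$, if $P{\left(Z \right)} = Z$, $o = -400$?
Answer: $\frac{8633}{499550951} \approx 1.7282 \cdot 10^{-5}$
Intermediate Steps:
$W = 57868$ ($W = \left(-144\right) \left(-400\right) + 268 = 57600 + 268 = 57868$)
$\frac{1}{W + P{\left(\frac{393}{-291} + \frac{366}{-267} \right)}} = \frac{1}{57868 + \left(\frac{393}{-291} + \frac{366}{-267}\right)} = \frac{1}{57868 + \left(393 \left(- \frac{1}{291}\right) + 366 \left(- \frac{1}{267}\right)\right)} = \frac{1}{57868 - \frac{23493}{8633}} = \frac{1}{\frac{499550951}{8633}} = \frac{8633}{499550951}$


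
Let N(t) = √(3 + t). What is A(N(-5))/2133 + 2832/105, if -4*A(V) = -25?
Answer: 8055083/298620 ≈ 26.974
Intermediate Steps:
A(V) = 25/4 (A(V) = -¼*(-25) = 25/4)
A(N(-5))/2133 + 2832/105 = (25/4)/2133 + 2832/105 = (25/4)*(1/2133) + 2832*(1/105) = 25/8532 + 944/35 = 8055083/298620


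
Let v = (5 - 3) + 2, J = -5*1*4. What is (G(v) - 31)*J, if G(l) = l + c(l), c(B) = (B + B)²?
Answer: -740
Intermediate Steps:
J = -20 (J = -5*4 = -20)
v = 4 (v = 2 + 2 = 4)
c(B) = 4*B² (c(B) = (2*B)² = 4*B²)
G(l) = l + 4*l²
(G(v) - 31)*J = (4*(1 + 4*4) - 31)*(-20) = (4*(1 + 16) - 31)*(-20) = (4*17 - 31)*(-20) = (68 - 31)*(-20) = 37*(-20) = -740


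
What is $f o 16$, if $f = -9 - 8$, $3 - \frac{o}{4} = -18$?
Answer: $-22848$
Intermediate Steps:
$o = 84$ ($o = 12 - -72 = 12 + 72 = 84$)
$f = -17$
$f o 16 = \left(-17\right) 84 \cdot 16 = \left(-1428\right) 16 = -22848$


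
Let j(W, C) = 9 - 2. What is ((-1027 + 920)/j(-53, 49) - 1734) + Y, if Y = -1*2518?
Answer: -29871/7 ≈ -4267.3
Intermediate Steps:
j(W, C) = 7
Y = -2518
((-1027 + 920)/j(-53, 49) - 1734) + Y = ((-1027 + 920)/7 - 1734) - 2518 = (-107*⅐ - 1734) - 2518 = (-107/7 - 1734) - 2518 = -12245/7 - 2518 = -29871/7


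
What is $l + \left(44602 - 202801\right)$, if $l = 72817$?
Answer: $-85382$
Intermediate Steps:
$l + \left(44602 - 202801\right) = 72817 + \left(44602 - 202801\right) = 72817 - 158199 = -85382$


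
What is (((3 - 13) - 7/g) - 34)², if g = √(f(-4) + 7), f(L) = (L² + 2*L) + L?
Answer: 21345/11 + 56*√11 ≈ 2126.2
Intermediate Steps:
f(L) = L² + 3*L
g = √11 (g = √(-4*(3 - 4) + 7) = √(-4*(-1) + 7) = √(4 + 7) = √11 ≈ 3.3166)
(((3 - 13) - 7/g) - 34)² = (((3 - 13) - 7*√11/11) - 34)² = ((-10 - 7*√11/11) - 34)² = (-44 - 7*√11/11)²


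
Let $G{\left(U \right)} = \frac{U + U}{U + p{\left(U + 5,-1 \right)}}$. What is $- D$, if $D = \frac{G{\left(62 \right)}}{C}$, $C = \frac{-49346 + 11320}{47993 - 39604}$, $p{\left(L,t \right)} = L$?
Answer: $\frac{520118}{2452677} \approx 0.21206$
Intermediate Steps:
$G{\left(U \right)} = \frac{2 U}{5 + 2 U}$ ($G{\left(U \right)} = \frac{U + U}{U + \left(U + 5\right)} = \frac{2 U}{U + \left(5 + U\right)} = \frac{2 U}{5 + 2 U}$)
$C = - \frac{38026}{8389} \approx -4.5328$
$D = - \frac{520118}{2452677}$ ($D = \frac{2 \cdot 62 \frac{1}{5 + 2 \cdot 62}}{- \frac{38026}{8389}} = 2 \cdot 62 \frac{1}{5 + 124} \left(- \frac{8389}{38026}\right) = 2 \cdot 62 \cdot \frac{1}{129} \left(- \frac{8389}{38026}\right) = \frac{124}{129} \left(- \frac{8389}{38026}\right) = - \frac{520118}{2452677} \approx -0.21206$)
$- D = \left(-1\right) \left(- \frac{520118}{2452677}\right) = \frac{520118}{2452677}$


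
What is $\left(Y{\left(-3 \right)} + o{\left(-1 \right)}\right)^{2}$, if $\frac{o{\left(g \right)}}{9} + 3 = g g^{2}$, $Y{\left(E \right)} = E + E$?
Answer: $1764$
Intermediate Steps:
$Y{\left(E \right)} = 2 E$
$o{\left(g \right)} = -27 + 9 g^{3}$ ($o{\left(g \right)} = -27 + 9 g g^{2} = -27 + 9 g^{3}$)
$\left(Y{\left(-3 \right)} + o{\left(-1 \right)}\right)^{2} = \left(2 \left(-3\right) - \left(27 - 9 \left(-1\right)^{3}\right)\right)^{2} = \left(-6 + \left(-27 + 9 \left(-1\right)\right)\right)^{2} = \left(-6 - 36\right)^{2} = \left(-42\right)^{2} = 1764$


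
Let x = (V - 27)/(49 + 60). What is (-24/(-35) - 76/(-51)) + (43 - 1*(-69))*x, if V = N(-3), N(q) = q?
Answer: -5574244/194565 ≈ -28.650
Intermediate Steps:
V = -3
x = -30/109 (x = (-3 - 27)/(49 + 60) = -30/109 ≈ -0.27523)
(-24/(-35) - 76/(-51)) + (43 - 1*(-69))*x = (-24/(-35) - 76/(-51)) + (43 - 1*(-69))*(-30/109) = (-24*(-1/35) - 76*(-1/51)) + (43 + 69)*(-30/109) = (24/35 + 76/51) + 112*(-30/109) = 3884/1785 - 3360/109 = -5574244/194565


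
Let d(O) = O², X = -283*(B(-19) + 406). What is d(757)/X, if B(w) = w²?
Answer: -573049/217061 ≈ -2.6400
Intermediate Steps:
X = -217061 (X = -283*((-19)² + 406) = -283*(361 + 406) = -283*767 = -217061)
d(757)/X = 757²/(-217061) = 573049*(-1/217061) = -573049/217061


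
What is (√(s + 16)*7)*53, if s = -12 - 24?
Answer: 742*I*√5 ≈ 1659.2*I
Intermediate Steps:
s = -36
(√(s + 16)*7)*53 = (√(-36 + 16)*7)*53 = (√(-20)*7)*53 = ((2*I*√5)*7)*53 = (14*I*√5)*53 = 742*I*√5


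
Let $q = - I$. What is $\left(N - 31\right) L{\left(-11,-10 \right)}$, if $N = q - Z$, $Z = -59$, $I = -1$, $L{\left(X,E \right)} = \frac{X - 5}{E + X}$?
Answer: $\frac{464}{21} \approx 22.095$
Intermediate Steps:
$L{\left(X,E \right)} = \frac{-5 + X}{E + X}$
$q = 1$ ($q = \left(-1\right) \left(-1\right) = 1$)
$N = 60$ ($N = 1 - -59 = 1 + 59 = 60$)
$\left(N - 31\right) L{\left(-11,-10 \right)} = \left(60 - 31\right) \frac{-5 - 11}{-10 - 11} = 29 \frac{1}{-21} \left(-16\right) = 29 \left(\left(- \frac{1}{21}\right) \left(-16\right)\right) = 29 \cdot \frac{16}{21} = \frac{464}{21}$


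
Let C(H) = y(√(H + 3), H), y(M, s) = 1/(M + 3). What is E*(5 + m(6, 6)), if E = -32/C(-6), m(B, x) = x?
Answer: -1056 - 352*I*√3 ≈ -1056.0 - 609.68*I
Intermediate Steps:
y(M, s) = 1/(3 + M)
C(H) = 1/(3 + √(3 + H)) (C(H) = 1/(3 + √(H + 3)) = 1/(3 + √(3 + H)))
E = -96 - 32*I*√3 (E = -(96 + 32*√(3 - 6)) = -(96 + 32*I*√3) = -32*(3 + I*√3) = -96 - 32*I*√3 ≈ -96.0 - 55.426*I)
E*(5 + m(6, 6)) = (-96 - 32*I*√3)*(5 + 6) = (-96 - 32*I*√3)*11 = -1056 - 352*I*√3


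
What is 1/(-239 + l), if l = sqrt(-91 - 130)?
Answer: -239/57342 - I*sqrt(221)/57342 ≈ -0.004168 - 0.00025925*I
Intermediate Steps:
l = I*sqrt(221) (l = sqrt(-221) = I*sqrt(221) ≈ 14.866*I)
1/(-239 + l) = 1/(-239 + I*sqrt(221))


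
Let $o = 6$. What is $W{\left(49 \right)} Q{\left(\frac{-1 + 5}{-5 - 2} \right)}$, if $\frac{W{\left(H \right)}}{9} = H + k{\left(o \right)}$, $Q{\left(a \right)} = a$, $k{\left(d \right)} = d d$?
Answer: $- \frac{3060}{7} \approx -437.14$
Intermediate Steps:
$k{\left(d \right)} = d^{2}$
$W{\left(H \right)} = 324 + 9 H$ ($W{\left(H \right)} = 9 \left(H + 6^{2}\right) = 9 \left(H + 36\right) = 9 \left(36 + H\right) = 324 + 9 H$)
$W{\left(49 \right)} Q{\left(\frac{-1 + 5}{-5 - 2} \right)} = \left(324 + 9 \cdot 49\right) \frac{-1 + 5}{-5 - 2} = \left(324 + 441\right) \frac{4}{-7} = 765 \cdot 4 \left(- \frac{1}{7}\right) = 765 \left(- \frac{4}{7}\right) = - \frac{3060}{7}$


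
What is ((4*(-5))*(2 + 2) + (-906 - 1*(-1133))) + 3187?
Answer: 3334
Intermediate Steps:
((4*(-5))*(2 + 2) + (-906 - 1*(-1133))) + 3187 = (-20*4 + (-906 + 1133)) + 3187 = (-80 + 227) + 3187 = 147 + 3187 = 3334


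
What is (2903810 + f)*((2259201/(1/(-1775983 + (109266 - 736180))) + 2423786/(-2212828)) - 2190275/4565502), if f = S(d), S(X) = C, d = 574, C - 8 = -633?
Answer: -19902651874006061801005718123905/1262833832457 ≈ -1.5760e+19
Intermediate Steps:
C = -625 (C = 8 - 633 = -625)
S(X) = -625
f = -625
(2903810 + f)*((2259201/(1/(-1775983 + (109266 - 736180))) + 2423786/(-2212828)) - 2190275/4565502) = (2903810 - 625)*((2259201/(1/(-1775983 + (109266 - 736180))) + 2423786/(-2212828)) - 2190275/4565502) = 2903185*((2259201/(1/(-1775983 - 626914)) + 2423786*(-1/2212828)) - 2190275*1/4565502) = 2903185*((2259201/(1/(-2402897)) - 1211893/1106414) - 2190275/4565502) = 2903185*((2259201/(-1/2402897) - 1211893/1106414) - 2190275/4565502) = 2903185*((2259201*(-2402897) - 1211893/1106414) - 2190275/4565502) = 2903185*((-5428627305297 - 1211893/1106414) - 2190275/4565502) = 2903185*(-6006309251364086851/1106414 - 2190275/4565502) = 2903185*(-6855454224930916149334513/1262833832457) = -19902651874006061801005718123905/1262833832457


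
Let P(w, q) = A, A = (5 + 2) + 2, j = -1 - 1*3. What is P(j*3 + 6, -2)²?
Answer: 81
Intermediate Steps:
j = -4 (j = -1 - 3 = -4)
A = 9 (A = 7 + 2 = 9)
P(w, q) = 9
P(j*3 + 6, -2)² = 9² = 81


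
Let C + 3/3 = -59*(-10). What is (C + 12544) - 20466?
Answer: -7333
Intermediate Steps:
C = 589 (C = -1 - 59*(-10) = -1 + 590 = 589)
(C + 12544) - 20466 = (589 + 12544) - 20466 = 13133 - 20466 = -7333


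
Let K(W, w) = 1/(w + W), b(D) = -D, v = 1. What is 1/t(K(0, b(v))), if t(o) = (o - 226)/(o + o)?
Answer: 2/227 ≈ 0.0088106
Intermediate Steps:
K(W, w) = 1/(W + w)
t(o) = (-226 + o)/(2*o) (t(o) = (-226 + o)/((2*o)) = (-226 + o)*(1/(2*o)) = (-226 + o)/(2*o))
1/t(K(0, b(v))) = 1/((-226 + 1/(0 - 1*1))/(2*(1/(0 - 1*1)))) = 1/((-226 + 1/(0 - 1))/(2*(1/(0 - 1)))) = 1/((-226 + 1/(-1))/(2*(1/(-1)))) = 1/((1/2)*(-226 - 1)/(-1)) = 1/((1/2)*(-1)*(-227)) = 1/(227/2) = 2/227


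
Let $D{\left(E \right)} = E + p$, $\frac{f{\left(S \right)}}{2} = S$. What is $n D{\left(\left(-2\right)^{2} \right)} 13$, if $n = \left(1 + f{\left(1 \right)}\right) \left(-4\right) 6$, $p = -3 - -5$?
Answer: $-5616$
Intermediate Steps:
$f{\left(S \right)} = 2 S$
$p = 2$ ($p = -3 + 5 = 2$)
$D{\left(E \right)} = 2 + E$ ($D{\left(E \right)} = E + 2 = 2 + E$)
$n = -72$ ($n = \left(1 + 2 \cdot 1\right) \left(-4\right) 6 = \left(1 + 2\right) \left(-4\right) 6 = 3 \left(-4\right) 6 = \left(-12\right) 6 = -72$)
$n D{\left(\left(-2\right)^{2} \right)} 13 = - 72 \left(2 + \left(-2\right)^{2}\right) 13 = - 72 \left(2 + 4\right) 13 = \left(-72\right) 6 \cdot 13 = \left(-432\right) 13 = -5616$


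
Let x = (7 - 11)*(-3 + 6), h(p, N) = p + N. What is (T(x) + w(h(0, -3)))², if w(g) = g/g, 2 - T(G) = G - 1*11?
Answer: 676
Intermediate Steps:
h(p, N) = N + p
x = -12 (x = -4*3 = -12)
T(G) = 13 - G (T(G) = 2 - (G - 1*11) = 2 - (G - 11) = 2 - (-11 + G) = 2 + (11 - G) = 13 - G)
w(g) = 1
(T(x) + w(h(0, -3)))² = ((13 - 1*(-12)) + 1)² = ((13 + 12) + 1)² = (25 + 1)² = 26² = 676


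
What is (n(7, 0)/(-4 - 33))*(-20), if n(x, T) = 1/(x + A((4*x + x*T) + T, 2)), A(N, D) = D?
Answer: 20/333 ≈ 0.060060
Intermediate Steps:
n(x, T) = 1/(2 + x) (n(x, T) = 1/(x + 2) = 1/(2 + x))
(n(7, 0)/(-4 - 33))*(-20) = (1/((-4 - 33)*(2 + 7)))*(-20) = (1/(-37*9))*(-20) = -1/37*1/9*(-20) = -1/333*(-20) = 20/333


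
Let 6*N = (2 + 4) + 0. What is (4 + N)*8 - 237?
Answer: -197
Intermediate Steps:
N = 1 (N = ((2 + 4) + 0)/6 = (6 + 0)/6 = (⅙)*6 = 1)
(4 + N)*8 - 237 = (4 + 1)*8 - 237 = 5*8 - 237 = 40 - 237 = -197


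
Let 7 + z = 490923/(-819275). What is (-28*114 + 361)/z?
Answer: 2319367525/6225848 ≈ 372.54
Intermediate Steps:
z = -6225848/819275 (z = -7 + 490923/(-819275) = -7 + 490923*(-1/819275) = -7 - 490923/819275 = -6225848/819275 ≈ -7.5992)
(-28*114 + 361)/z = (-28*114 + 361)/(-6225848/819275) = (-3192 + 361)*(-819275/6225848) = -2831*(-819275/6225848) = 2319367525/6225848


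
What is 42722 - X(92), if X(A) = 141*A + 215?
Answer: 29535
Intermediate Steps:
X(A) = 215 + 141*A
42722 - X(92) = 42722 - (215 + 141*92) = 42722 - (215 + 12972) = 42722 - 1*13187 = 42722 - 13187 = 29535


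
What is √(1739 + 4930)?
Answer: 3*√741 ≈ 81.664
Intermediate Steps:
√(1739 + 4930) = √6669 = 3*√741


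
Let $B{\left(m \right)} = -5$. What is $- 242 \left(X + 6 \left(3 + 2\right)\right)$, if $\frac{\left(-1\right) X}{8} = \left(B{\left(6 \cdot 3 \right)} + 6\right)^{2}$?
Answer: $-5324$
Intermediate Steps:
$X = -8$ ($X = - 8 \left(-5 + 6\right)^{2} = - 8 \cdot 1^{2} = \left(-8\right) 1 = -8$)
$- 242 \left(X + 6 \left(3 + 2\right)\right) = - 242 \left(-8 + 6 \left(3 + 2\right)\right) = - 242 \left(-8 + 6 \cdot 5\right) = - 242 \left(-8 + 30\right) = \left(-242\right) 22 = -5324$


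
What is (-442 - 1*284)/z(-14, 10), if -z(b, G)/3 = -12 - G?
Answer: -11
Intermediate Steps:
z(b, G) = 36 + 3*G (z(b, G) = -3*(-12 - G) = 36 + 3*G)
(-442 - 1*284)/z(-14, 10) = (-442 - 1*284)/(36 + 3*10) = (-442 - 284)/(36 + 30) = -726/66 = -726*1/66 = -11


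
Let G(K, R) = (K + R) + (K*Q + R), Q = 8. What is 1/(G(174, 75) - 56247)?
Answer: -1/54531 ≈ -1.8338e-5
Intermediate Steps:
G(K, R) = 2*R + 9*K (G(K, R) = (K + R) + (K*8 + R) = (K + R) + (8*K + R) = (K + R) + (R + 8*K) = 2*R + 9*K)
1/(G(174, 75) - 56247) = 1/((2*75 + 9*174) - 56247) = 1/((150 + 1566) - 56247) = 1/(1716 - 56247) = 1/(-54531) = -1/54531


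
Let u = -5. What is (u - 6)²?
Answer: 121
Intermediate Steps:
(u - 6)² = (-5 - 6)² = (-11)² = 121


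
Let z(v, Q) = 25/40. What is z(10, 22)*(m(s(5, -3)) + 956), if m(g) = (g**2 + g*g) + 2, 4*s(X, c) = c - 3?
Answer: 9625/16 ≈ 601.56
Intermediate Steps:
s(X, c) = -3/4 + c/4 (s(X, c) = (c - 3)/4 = (-3 + c)/4 = -3/4 + c/4)
z(v, Q) = 5/8 (z(v, Q) = 25*(1/40) = 5/8)
m(g) = 2 + 2*g**2 (m(g) = (g**2 + g**2) + 2 = 2*g**2 + 2 = 2 + 2*g**2)
z(10, 22)*(m(s(5, -3)) + 956) = 5*((2 + 2*(-3/4 + (1/4)*(-3))**2) + 956)/8 = 5*((2 + 2*(-3/4 - 3/4)**2) + 956)/8 = 5*((2 + 2*(-3/2)**2) + 956)/8 = 5*((2 + 2*(9/4)) + 956)/8 = 5*((2 + 9/2) + 956)/8 = 5*(13/2 + 956)/8 = (5/8)*(1925/2) = 9625/16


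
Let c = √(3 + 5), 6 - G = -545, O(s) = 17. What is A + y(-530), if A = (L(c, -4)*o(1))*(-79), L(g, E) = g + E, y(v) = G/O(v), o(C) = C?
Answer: 5923/17 - 158*√2 ≈ 124.97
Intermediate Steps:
G = 551 (G = 6 - 1*(-545) = 6 + 545 = 551)
c = 2*√2 (c = √8 = 2*√2 ≈ 2.8284)
y(v) = 551/17
L(g, E) = E + g
A = 316 - 158*√2 (A = ((-4 + 2*√2)*1)*(-79) = (-4 + 2*√2)*(-79) = 316 - 158*√2 ≈ 92.554)
A + y(-530) = (316 - 158*√2) + 551/17 = 5923/17 - 158*√2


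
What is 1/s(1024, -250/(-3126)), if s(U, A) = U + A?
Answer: 1563/1600637 ≈ 0.00097649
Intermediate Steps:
s(U, A) = A + U
1/s(1024, -250/(-3126)) = 1/(-250/(-3126) + 1024) = 1/(-250*(-1/3126) + 1024) = 1/(125/1563 + 1024) = 1/(1600637/1563) = 1563/1600637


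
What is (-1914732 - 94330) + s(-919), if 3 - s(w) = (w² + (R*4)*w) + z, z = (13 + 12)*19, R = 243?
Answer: -1960827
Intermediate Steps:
z = 475 (z = 25*19 = 475)
s(w) = -472 - w² - 972*w (s(w) = 3 - ((w² + (243*4)*w) + 475) = 3 - ((w² + 972*w) + 475) = 3 - (475 + w² + 972*w) = 3 + (-475 - w² - 972*w) = -472 - w² - 972*w)
(-1914732 - 94330) + s(-919) = (-1914732 - 94330) + (-472 - 1*(-919)² - 972*(-919)) = -2009062 + (-472 - 1*844561 + 893268) = -2009062 + (-472 - 844561 + 893268) = -2009062 + 48235 = -1960827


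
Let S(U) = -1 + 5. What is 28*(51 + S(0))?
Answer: 1540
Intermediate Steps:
S(U) = 4
28*(51 + S(0)) = 28*(51 + 4) = 28*55 = 1540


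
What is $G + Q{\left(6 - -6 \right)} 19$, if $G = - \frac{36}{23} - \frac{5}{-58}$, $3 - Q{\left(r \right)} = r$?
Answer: $- \frac{230087}{1334} \approx -172.48$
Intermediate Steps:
$Q{\left(r \right)} = 3 - r$
$G = - \frac{1973}{1334}$ ($G = \left(-36\right) \frac{1}{23} - - \frac{5}{58} = - \frac{36}{23} + \frac{5}{58} = - \frac{1973}{1334} \approx -1.479$)
$G + Q{\left(6 - -6 \right)} 19 = - \frac{1973}{1334} + \left(3 - \left(6 - -6\right)\right) 19 = - \frac{1973}{1334} + \left(3 - \left(6 + 6\right)\right) 19 = - \frac{1973}{1334} + \left(3 - 12\right) 19 = - \frac{1973}{1334} - 171 = - \frac{230087}{1334}$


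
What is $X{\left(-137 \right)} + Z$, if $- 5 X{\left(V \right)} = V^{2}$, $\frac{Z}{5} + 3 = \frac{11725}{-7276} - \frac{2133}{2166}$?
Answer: $- \frac{49666812359}{13133180} \approx -3781.8$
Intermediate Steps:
$Z = - \frac{73496255}{2626636}$ ($Z = -15 + 5 \left(\frac{11725}{-7276} - \frac{2133}{2166}\right) = -15 + 5 \left(11725 \left(- \frac{1}{7276}\right) - \frac{711}{722}\right) = -15 + 5 \left(- \frac{11725}{7276} - \frac{711}{722}\right) = -15 + 5 \left(- \frac{6819343}{2626636}\right) = -15 - \frac{34096715}{2626636} = - \frac{73496255}{2626636} \approx -27.981$)
$X{\left(V \right)} = - \frac{V^{2}}{5}$
$X{\left(-137 \right)} + Z = - \frac{\left(-137\right)^{2}}{5} - \frac{73496255}{2626636} = \left(- \frac{1}{5}\right) 18769 - \frac{73496255}{2626636} = - \frac{18769}{5} - \frac{73496255}{2626636} = - \frac{49666812359}{13133180}$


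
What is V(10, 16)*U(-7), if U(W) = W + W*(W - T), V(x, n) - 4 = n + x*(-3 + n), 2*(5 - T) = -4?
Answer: 13650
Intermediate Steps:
T = 7 (T = 5 - ½*(-4) = 5 + 2 = 7)
V(x, n) = 4 + n + x*(-3 + n) (V(x, n) = 4 + (n + x*(-3 + n)) = 4 + n + x*(-3 + n))
U(W) = W + W*(-7 + W) (U(W) = W + W*(W - 1*7) = W + W*(W - 7) = W + W*(-7 + W))
V(10, 16)*U(-7) = (4 + 16 - 3*10 + 16*10)*(-7*(-6 - 7)) = (4 + 16 - 30 + 160)*(-7*(-13)) = 150*91 = 13650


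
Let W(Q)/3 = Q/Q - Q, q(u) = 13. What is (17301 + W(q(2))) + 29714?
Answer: 46979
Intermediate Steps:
W(Q) = 3 - 3*Q (W(Q) = 3*(Q/Q - Q) = 3*(1 - Q) = 3 - 3*Q)
(17301 + W(q(2))) + 29714 = (17301 + (3 - 3*13)) + 29714 = (17301 + (3 - 39)) + 29714 = (17301 - 36) + 29714 = 17265 + 29714 = 46979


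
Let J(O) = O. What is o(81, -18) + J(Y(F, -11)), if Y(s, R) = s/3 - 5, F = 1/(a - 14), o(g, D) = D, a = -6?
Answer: -1381/60 ≈ -23.017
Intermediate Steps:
F = -1/20 (F = 1/(-6 - 14) = 1/(-20) = -1/20 ≈ -0.050000)
Y(s, R) = -5 + s/3 (Y(s, R) = s*(⅓) - 5 = s/3 - 5 = -5 + s/3)
o(81, -18) + J(Y(F, -11)) = -18 + (-5 + (⅓)*(-1/20)) = -18 + (-5 - 1/60) = -18 - 301/60 = -1381/60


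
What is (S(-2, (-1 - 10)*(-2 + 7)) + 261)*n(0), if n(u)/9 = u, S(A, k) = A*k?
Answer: 0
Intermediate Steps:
n(u) = 9*u
(S(-2, (-1 - 10)*(-2 + 7)) + 261)*n(0) = (-2*(-1 - 10)*(-2 + 7) + 261)*(9*0) = (-(-22)*5 + 261)*0 = (-2*(-55) + 261)*0 = (110 + 261)*0 = 371*0 = 0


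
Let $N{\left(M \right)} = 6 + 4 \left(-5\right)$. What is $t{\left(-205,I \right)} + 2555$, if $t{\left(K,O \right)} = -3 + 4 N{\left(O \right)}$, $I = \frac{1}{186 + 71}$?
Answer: $2496$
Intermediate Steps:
$I = \frac{1}{257} \approx 0.0038911$
$N{\left(M \right)} = -14$ ($N{\left(M \right)} = 6 - 20 = -14$)
$t{\left(K,O \right)} = -59$ ($t{\left(K,O \right)} = -3 + 4 \left(-14\right) = -3 - 56 = -59$)
$t{\left(-205,I \right)} + 2555 = -59 + 2555 = 2496$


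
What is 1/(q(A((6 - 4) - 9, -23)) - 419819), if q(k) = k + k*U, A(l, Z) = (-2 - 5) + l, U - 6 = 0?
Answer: -1/419917 ≈ -2.3814e-6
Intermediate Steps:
U = 6 (U = 6 + 0 = 6)
A(l, Z) = -7 + l
q(k) = 7*k (q(k) = k + k*6 = k + 6*k = 7*k)
1/(q(A((6 - 4) - 9, -23)) - 419819) = 1/(7*(-7 + ((6 - 4) - 9)) - 419819) = 1/(7*(-7 + (2 - 9)) - 419819) = 1/(7*(-7 - 7) - 419819) = 1/(7*(-14) - 419819) = 1/(-98 - 419819) = 1/(-419917) = -1/419917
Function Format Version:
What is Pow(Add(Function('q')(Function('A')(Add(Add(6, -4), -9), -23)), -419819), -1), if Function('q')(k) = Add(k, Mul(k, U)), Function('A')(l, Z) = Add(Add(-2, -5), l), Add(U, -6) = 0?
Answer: Rational(-1, 419917) ≈ -2.3814e-6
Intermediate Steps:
U = 6 (U = Add(6, 0) = 6)
Function('A')(l, Z) = Add(-7, l)
Function('q')(k) = Mul(7, k) (Function('q')(k) = Add(k, Mul(k, 6)) = Add(k, Mul(6, k)) = Mul(7, k))
Pow(Add(Function('q')(Function('A')(Add(Add(6, -4), -9), -23)), -419819), -1) = Pow(Add(Mul(7, Add(-7, Add(Add(6, -4), -9))), -419819), -1) = Pow(Add(Mul(7, Add(-7, Add(2, -9))), -419819), -1) = Pow(Add(Mul(7, Add(-7, -7)), -419819), -1) = Pow(Add(Mul(7, -14), -419819), -1) = Pow(Add(-98, -419819), -1) = Pow(-419917, -1) = Rational(-1, 419917)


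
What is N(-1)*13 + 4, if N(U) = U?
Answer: -9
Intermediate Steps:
N(-1)*13 + 4 = -1*13 + 4 = -13 + 4 = -9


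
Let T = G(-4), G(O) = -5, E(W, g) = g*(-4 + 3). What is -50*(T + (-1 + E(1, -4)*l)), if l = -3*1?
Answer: 900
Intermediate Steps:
E(W, g) = -g (E(W, g) = g*(-1) = -g)
l = -3
T = -5
-50*(T + (-1 + E(1, -4)*l)) = -50*(-5 + (-1 - 1*(-4)*(-3))) = -50*(-5 + (-1 + 4*(-3))) = -50*(-5 + (-1 - 12)) = -50*(-5 - 13) = -50*(-18) = 900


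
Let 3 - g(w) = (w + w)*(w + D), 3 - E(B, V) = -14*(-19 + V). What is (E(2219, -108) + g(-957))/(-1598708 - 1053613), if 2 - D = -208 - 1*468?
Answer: 535778/2652321 ≈ 0.20200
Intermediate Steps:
D = 678 (D = 2 - (-208 - 1*468) = 2 - (-208 - 468) = 2 - 1*(-676) = 2 + 676 = 678)
E(B, V) = -263 + 14*V (E(B, V) = 3 - (-14)*(-19 + V) = 3 - (266 - 14*V) = 3 + (-266 + 14*V) = -263 + 14*V)
g(w) = 3 - 2*w*(678 + w) (g(w) = 3 - (w + w)*(w + 678) = 3 - 2*w*(678 + w))
(E(2219, -108) + g(-957))/(-1598708 - 1053613) = ((-263 + 14*(-108)) + (3 - 1356*(-957) - 2*(-957)**2))/(-1598708 - 1053613) = ((-263 - 1512) + (3 + 1297692 - 2*915849))/(-2652321) = (-1775 + (3 + 1297692 - 1831698))*(-1/2652321) = (-1775 - 534003)*(-1/2652321) = -535778*(-1/2652321) = 535778/2652321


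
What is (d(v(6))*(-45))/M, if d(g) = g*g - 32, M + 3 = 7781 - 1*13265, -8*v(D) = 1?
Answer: -30705/117056 ≈ -0.26231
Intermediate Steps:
v(D) = -⅛ (v(D) = -⅛*1 = -⅛)
M = -5487 (M = -3 + (7781 - 1*13265) = -3 + (7781 - 13265) = -3 - 5484 = -5487)
d(g) = -32 + g² (d(g) = g² - 32 = -32 + g²)
(d(v(6))*(-45))/M = ((-32 + (-⅛)²)*(-45))/(-5487) = ((-32 + 1/64)*(-45))*(-1/5487) = -2047/64*(-45)*(-1/5487) = (92115/64)*(-1/5487) = -30705/117056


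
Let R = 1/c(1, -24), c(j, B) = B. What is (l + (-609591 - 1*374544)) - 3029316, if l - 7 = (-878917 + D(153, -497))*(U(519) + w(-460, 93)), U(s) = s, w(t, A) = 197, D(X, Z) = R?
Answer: -3799908275/6 ≈ -6.3332e+8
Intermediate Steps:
R = -1/24 (R = 1/(-24) = -1/24 ≈ -0.041667)
D(X, Z) = -1/24
l = -3775827569/6 (l = 7 + (-878917 - 1/24)*(519 + 197) = 7 - 21094009/24*716 = 7 - 3775827611/6 = -3775827569/6 ≈ -6.2930e+8)
(l + (-609591 - 1*374544)) - 3029316 = (-3775827569/6 + (-609591 - 1*374544)) - 3029316 = (-3775827569/6 + (-609591 - 374544)) - 3029316 = (-3775827569/6 - 984135) - 3029316 = -3781732379/6 - 3029316 = -3799908275/6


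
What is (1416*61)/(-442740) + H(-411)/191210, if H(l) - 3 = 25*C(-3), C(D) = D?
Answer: -137898602/705469295 ≈ -0.19547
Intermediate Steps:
H(l) = -72 (H(l) = 3 + 25*(-3) = 3 - 75 = -72)
(1416*61)/(-442740) + H(-411)/191210 = (1416*61)/(-442740) - 72/191210 = 86376*(-1/442740) - 72*1/191210 = -7198/36895 - 36/95605 = -137898602/705469295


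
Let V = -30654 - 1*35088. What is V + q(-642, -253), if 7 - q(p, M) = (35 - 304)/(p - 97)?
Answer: -48578434/739 ≈ -65735.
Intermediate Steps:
V = -65742 (V = -30654 - 35088 = -65742)
q(p, M) = 7 + 269/(-97 + p) (q(p, M) = 7 - (35 - 304)/(p - 97) = 7 - (-269)/(-97 + p) = 7 + 269/(-97 + p))
V + q(-642, -253) = -65742 + (-410 + 7*(-642))/(-97 - 642) = -65742 + (-410 - 4494)/(-739) = -65742 - 1/739*(-4904) = -65742 + 4904/739 = -48578434/739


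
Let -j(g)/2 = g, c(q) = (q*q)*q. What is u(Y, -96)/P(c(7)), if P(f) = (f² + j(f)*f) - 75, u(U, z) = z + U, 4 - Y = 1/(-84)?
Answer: 7727/9888816 ≈ 0.00078139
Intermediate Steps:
c(q) = q³ (c(q) = q²*q = q³)
Y = 337/84 (Y = 4 - 1/(-84) = 4 - 1*(-1/84) = 4 + 1/84 = 337/84 ≈ 4.0119)
j(g) = -2*g
u(U, z) = U + z
P(f) = -75 - f² (P(f) = (f² + (-2*f)*f) - 75 = (f² - 2*f²) - 75 = -f² - 75 = -75 - f²)
u(Y, -96)/P(c(7)) = (337/84 - 96)/(-75 - (7³)²) = -7727/(84*(-75 - 1*343²)) = -7727/(84*(-75 - 1*117649)) = -7727/(84*(-75 - 117649)) = -7727/84/(-117724) = -7727/84*(-1/117724) = 7727/9888816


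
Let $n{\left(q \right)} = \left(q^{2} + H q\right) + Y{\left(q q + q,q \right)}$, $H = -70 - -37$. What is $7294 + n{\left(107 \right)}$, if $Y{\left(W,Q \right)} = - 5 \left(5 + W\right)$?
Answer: $-42593$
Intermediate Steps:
$Y{\left(W,Q \right)} = -25 - 5 W$
$H = -33$ ($H = -70 + 37 = -33$)
$n{\left(q \right)} = -25 - 38 q - 4 q^{2}$ ($n{\left(q \right)} = \left(q^{2} - 33 q\right) - \left(25 + 5 \left(q q + q\right)\right) = \left(q^{2} - 33 q\right) - \left(25 + 5 \left(q^{2} + q\right)\right) = \left(q^{2} - 33 q\right) - \left(25 + 5 \left(q + q^{2}\right)\right) = \left(q^{2} - 33 q\right) - \left(25 + 5 q + 5 q^{2}\right) = -25 - 38 q - 4 q^{2}$)
$7294 + n{\left(107 \right)} = 7294 - \left(4091 + 45796\right) = 7294 - 49887 = -42593$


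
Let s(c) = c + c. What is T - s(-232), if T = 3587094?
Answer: 3587558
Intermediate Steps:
s(c) = 2*c
T - s(-232) = 3587094 - 2*(-232) = 3587094 - 1*(-464) = 3587094 + 464 = 3587558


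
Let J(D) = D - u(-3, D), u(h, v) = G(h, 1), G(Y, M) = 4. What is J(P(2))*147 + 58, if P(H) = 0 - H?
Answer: -824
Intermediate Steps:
P(H) = -H
u(h, v) = 4
J(D) = -4 + D (J(D) = D - 1*4 = D - 4 = -4 + D)
J(P(2))*147 + 58 = (-4 - 1*2)*147 + 58 = (-4 - 2)*147 + 58 = -6*147 + 58 = -882 + 58 = -824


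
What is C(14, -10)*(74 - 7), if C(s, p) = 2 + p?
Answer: -536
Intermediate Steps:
C(14, -10)*(74 - 7) = (2 - 10)*(74 - 7) = -8*67 = -536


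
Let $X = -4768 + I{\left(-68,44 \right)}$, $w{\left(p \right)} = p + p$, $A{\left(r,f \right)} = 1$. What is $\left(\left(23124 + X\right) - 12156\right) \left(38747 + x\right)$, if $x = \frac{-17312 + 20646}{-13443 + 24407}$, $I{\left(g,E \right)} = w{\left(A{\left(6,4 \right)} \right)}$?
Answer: $\frac{658691847821}{2741} \approx 2.4031 \cdot 10^{8}$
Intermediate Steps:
$w{\left(p \right)} = 2 p$
$I{\left(g,E \right)} = 2$ ($I{\left(g,E \right)} = 2 \cdot 1 = 2$)
$X = -4766$ ($X = -4768 + 2 = -4766$)
$x = \frac{1667}{5482}$ ($x = \frac{3334}{10964} = 3334 \cdot \frac{1}{10964} = \frac{1667}{5482} \approx 0.30409$)
$\left(\left(23124 + X\right) - 12156\right) \left(38747 + x\right) = \left(\left(23124 - 4766\right) - 12156\right) \left(38747 + \frac{1667}{5482}\right) = \left(18358 - 12156\right) \frac{212412721}{5482} = 6202 \cdot \frac{212412721}{5482} = \frac{658691847821}{2741}$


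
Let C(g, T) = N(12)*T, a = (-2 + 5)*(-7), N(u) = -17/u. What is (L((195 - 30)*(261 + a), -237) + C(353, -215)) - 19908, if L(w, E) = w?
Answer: 239959/12 ≈ 19997.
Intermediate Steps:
a = -21 (a = 3*(-7) = -21)
C(g, T) = -17*T/12 (C(g, T) = (-17/12)*T = (-17*1/12)*T = -17*T/12)
(L((195 - 30)*(261 + a), -237) + C(353, -215)) - 19908 = ((195 - 30)*(261 - 21) - 17/12*(-215)) - 19908 = (165*240 + 3655/12) - 19908 = (39600 + 3655/12) - 19908 = 478855/12 - 19908 = 239959/12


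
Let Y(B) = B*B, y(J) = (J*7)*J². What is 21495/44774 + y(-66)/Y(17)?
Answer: -90100209273/12939686 ≈ -6963.1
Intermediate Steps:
y(J) = 7*J³ (y(J) = (7*J)*J² = 7*J³)
Y(B) = B²
21495/44774 + y(-66)/Y(17) = 21495/44774 + (7*(-66)³)/(17²) = 21495*(1/44774) + (7*(-287496))/289 = 21495/44774 - 2012472*1/289 = 21495/44774 - 2012472/289 = -90100209273/12939686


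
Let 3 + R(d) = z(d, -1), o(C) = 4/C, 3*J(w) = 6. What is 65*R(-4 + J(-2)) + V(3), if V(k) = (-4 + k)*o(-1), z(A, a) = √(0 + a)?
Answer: -191 + 65*I ≈ -191.0 + 65.0*I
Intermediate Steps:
J(w) = 2 (J(w) = (⅓)*6 = 2)
z(A, a) = √a
R(d) = -3 + I (R(d) = -3 + √(-1) = -3 + I)
V(k) = 16 - 4*k (V(k) = (-4 + k)*(4/(-1)) = (-4 + k)*(4*(-1)) = (-4 + k)*(-4) = 16 - 4*k)
65*R(-4 + J(-2)) + V(3) = 65*(-3 + I) + (16 - 4*3) = (-195 + 65*I) + (16 - 12) = (-195 + 65*I) + 4 = -191 + 65*I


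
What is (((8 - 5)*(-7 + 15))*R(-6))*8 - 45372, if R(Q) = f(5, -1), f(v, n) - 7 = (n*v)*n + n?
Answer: -43260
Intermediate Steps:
f(v, n) = 7 + n + v*n² (f(v, n) = 7 + ((n*v)*n + n) = 7 + (v*n² + n) = 7 + (n + v*n²) = 7 + n + v*n²)
R(Q) = 11 (R(Q) = 7 - 1 + 5*(-1)² = 7 - 1 + 5*1 = 7 - 1 + 5 = 11)
(((8 - 5)*(-7 + 15))*R(-6))*8 - 45372 = (((8 - 5)*(-7 + 15))*11)*8 - 45372 = ((3*8)*11)*8 - 45372 = (24*11)*8 - 45372 = 264*8 - 45372 = 2112 - 45372 = -43260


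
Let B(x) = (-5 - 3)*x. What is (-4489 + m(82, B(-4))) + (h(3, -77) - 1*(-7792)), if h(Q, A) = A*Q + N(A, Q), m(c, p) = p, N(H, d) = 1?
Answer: 3105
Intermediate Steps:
B(x) = -8*x
h(Q, A) = 1 + A*Q (h(Q, A) = A*Q + 1 = 1 + A*Q)
(-4489 + m(82, B(-4))) + (h(3, -77) - 1*(-7792)) = (-4489 - 8*(-4)) + ((1 - 77*3) - 1*(-7792)) = (-4489 + 32) + ((1 - 231) + 7792) = -4457 + (-230 + 7792) = -4457 + 7562 = 3105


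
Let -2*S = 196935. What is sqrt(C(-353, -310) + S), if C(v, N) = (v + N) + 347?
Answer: I*sqrt(395134)/2 ≈ 314.3*I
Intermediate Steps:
S = -196935/2 (S = -1/2*196935 = -196935/2 ≈ -98468.)
C(v, N) = 347 + N + v (C(v, N) = (N + v) + 347 = 347 + N + v)
sqrt(C(-353, -310) + S) = sqrt((347 - 310 - 353) - 196935/2) = sqrt(-316 - 196935/2) = sqrt(-197567/2) = I*sqrt(395134)/2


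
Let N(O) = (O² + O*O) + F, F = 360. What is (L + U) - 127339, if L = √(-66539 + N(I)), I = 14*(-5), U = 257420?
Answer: 130081 + I*√56379 ≈ 1.3008e+5 + 237.44*I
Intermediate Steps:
I = -70
N(O) = 360 + 2*O² (N(O) = (O² + O*O) + 360 = (O² + O²) + 360 = 2*O² + 360 = 360 + 2*O²)
L = I*√56379 (L = √(-66539 + (360 + 2*(-70)²)) = √(-66539 + (360 + 2*4900)) = √(-66539 + (360 + 9800)) = √(-66539 + 10160) = √(-56379) = I*√56379 ≈ 237.44*I)
(L + U) - 127339 = (I*√56379 + 257420) - 127339 = (257420 + I*√56379) - 127339 = 130081 + I*√56379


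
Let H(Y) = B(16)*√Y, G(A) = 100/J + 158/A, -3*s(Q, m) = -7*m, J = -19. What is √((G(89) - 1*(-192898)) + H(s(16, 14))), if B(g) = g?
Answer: 2*√(1241050932945 + 240196404*√6)/5073 ≈ 439.30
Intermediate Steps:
s(Q, m) = 7*m/3 (s(Q, m) = -(-7)*m/3 = 7*m/3)
G(A) = -100/19 + 158/A (G(A) = 100/(-19) + 158/A = 100*(-1/19) + 158/A = -100/19 + 158/A)
H(Y) = 16*√Y
√((G(89) - 1*(-192898)) + H(s(16, 14))) = √(((-100/19 + 158/89) - 1*(-192898)) + 16*√((7/3)*14)) = √(((-100/19 + 158*(1/89)) + 192898) + 16*√(98/3)) = √(((-100/19 + 158/89) + 192898) + 16*(7*√6/3)) = √((-5898/1691 + 192898) + 112*√6/3) = √(326184620/1691 + 112*√6/3)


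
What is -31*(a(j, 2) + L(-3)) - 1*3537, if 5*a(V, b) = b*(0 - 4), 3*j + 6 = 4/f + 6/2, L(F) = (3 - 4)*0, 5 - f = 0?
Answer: -17437/5 ≈ -3487.4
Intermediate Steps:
f = 5 (f = 5 - 1*0 = 5 + 0 = 5)
L(F) = 0 (L(F) = -1*0 = 0)
j = -11/15 (j = -2 + (4/5 + 6/2)/3 = -2 + (4*(⅕) + 6*(½))/3 = -2 + (⅘ + 3)/3 = -2 + (⅓)*(19/5) = -2 + 19/15 = -11/15 ≈ -0.73333)
a(V, b) = -4*b/5 (a(V, b) = (b*(0 - 4))/5 = (b*(-4))/5 = (-4*b)/5 = -4*b/5)
-31*(a(j, 2) + L(-3)) - 1*3537 = -31*(-⅘*2 + 0) - 1*3537 = -31*(-8/5 + 0) - 3537 = -31*(-8/5) - 3537 = 248/5 - 3537 = -17437/5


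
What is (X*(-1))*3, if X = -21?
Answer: 63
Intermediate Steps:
(X*(-1))*3 = -21*(-1)*3 = 21*3 = 63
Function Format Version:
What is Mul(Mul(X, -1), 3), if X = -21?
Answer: 63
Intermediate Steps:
Mul(Mul(X, -1), 3) = Mul(Mul(-21, -1), 3) = Mul(21, 3) = 63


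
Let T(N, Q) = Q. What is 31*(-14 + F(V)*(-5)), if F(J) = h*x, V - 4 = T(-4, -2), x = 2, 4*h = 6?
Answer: -899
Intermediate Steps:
h = 3/2 (h = (¼)*6 = 3/2 ≈ 1.5000)
V = 2 (V = 4 - 2 = 2)
F(J) = 3 (F(J) = (3/2)*2 = 3)
31*(-14 + F(V)*(-5)) = 31*(-14 + 3*(-5)) = 31*(-14 - 15) = 31*(-29) = -899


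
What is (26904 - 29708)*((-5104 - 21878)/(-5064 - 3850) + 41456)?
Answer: -518131203932/4457 ≈ -1.1625e+8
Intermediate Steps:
(26904 - 29708)*((-5104 - 21878)/(-5064 - 3850) + 41456) = -2804*(-26982/(-8914) + 41456) = -2804*(-26982*(-1/8914) + 41456) = -2804*(13491/4457 + 41456) = -2804*184782883/4457 = -518131203932/4457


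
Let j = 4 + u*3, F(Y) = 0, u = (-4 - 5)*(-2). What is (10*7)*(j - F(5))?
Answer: 4060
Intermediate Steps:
u = 18 (u = -9*(-2) = 18)
j = 58 (j = 4 + 18*3 = 4 + 54 = 58)
(10*7)*(j - F(5)) = (10*7)*(58 - 1*0) = 70*(58 + 0) = 70*58 = 4060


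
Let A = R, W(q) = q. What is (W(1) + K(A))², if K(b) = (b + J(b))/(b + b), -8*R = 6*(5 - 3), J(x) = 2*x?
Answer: 25/4 ≈ 6.2500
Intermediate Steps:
R = -3/2 (R = -3*(5 - 3)/4 = -3*2/4 = -⅛*12 = -3/2 ≈ -1.5000)
A = -3/2 ≈ -1.5000
K(b) = 3/2 (K(b) = (b + 2*b)/(b + b) = (3*b)/((2*b)) = (3*b)*(1/(2*b)) = 3/2)
(W(1) + K(A))² = (1 + 3/2)² = (5/2)² = 25/4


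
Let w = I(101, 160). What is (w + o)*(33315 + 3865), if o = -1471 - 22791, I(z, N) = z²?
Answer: -522787980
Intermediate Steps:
o = -24262
w = 10201 (w = 101² = 10201)
(w + o)*(33315 + 3865) = (10201 - 24262)*(33315 + 3865) = -14061*37180 = -522787980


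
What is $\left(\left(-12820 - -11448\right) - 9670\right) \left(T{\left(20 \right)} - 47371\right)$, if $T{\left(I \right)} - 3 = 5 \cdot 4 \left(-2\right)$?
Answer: $523479136$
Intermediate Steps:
$T{\left(I \right)} = -37$ ($T{\left(I \right)} = 3 + 5 \cdot 4 \left(-2\right) = 3 + 20 \left(-2\right) = 3 - 40 = -37$)
$\left(\left(-12820 - -11448\right) - 9670\right) \left(T{\left(20 \right)} - 47371\right) = \left(\left(-12820 - -11448\right) - 9670\right) \left(-37 - 47371\right) = \left(\left(-12820 + 11448\right) - 9670\right) \left(-47408\right) = \left(-1372 - 9670\right) \left(-47408\right) = \left(-11042\right) \left(-47408\right) = 523479136$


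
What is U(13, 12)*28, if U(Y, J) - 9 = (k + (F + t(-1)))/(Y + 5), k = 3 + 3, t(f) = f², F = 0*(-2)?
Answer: 2366/9 ≈ 262.89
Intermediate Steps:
F = 0
k = 6
U(Y, J) = 9 + 7/(5 + Y) (U(Y, J) = 9 + (6 + (0 + (-1)²))/(Y + 5) = 9 + (6 + (0 + 1))/(5 + Y) = 9 + (6 + 1)/(5 + Y) = 9 + 7/(5 + Y))
U(13, 12)*28 = ((52 + 9*13)/(5 + 13))*28 = ((52 + 117)/18)*28 = ((1/18)*169)*28 = (169/18)*28 = 2366/9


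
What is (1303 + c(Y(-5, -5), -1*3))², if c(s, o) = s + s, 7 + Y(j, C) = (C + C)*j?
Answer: 1929321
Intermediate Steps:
Y(j, C) = -7 + 2*C*j (Y(j, C) = -7 + (C + C)*j = -7 + (2*C)*j = -7 + 2*C*j)
c(s, o) = 2*s
(1303 + c(Y(-5, -5), -1*3))² = (1303 + 2*(-7 + 2*(-5)*(-5)))² = (1303 + 2*(-7 + 50))² = (1303 + 2*43)² = (1303 + 86)² = 1389² = 1929321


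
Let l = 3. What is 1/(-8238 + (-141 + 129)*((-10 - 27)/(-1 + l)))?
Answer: -1/8016 ≈ -0.00012475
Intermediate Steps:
1/(-8238 + (-141 + 129)*((-10 - 27)/(-1 + l))) = 1/(-8238 + (-141 + 129)*((-10 - 27)/(-1 + 3))) = 1/(-8238 - (-444)/2) = 1/(-8238 - 12*(-37/2)) = 1/(-8238 + 222) = 1/(-8016) = -1/8016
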